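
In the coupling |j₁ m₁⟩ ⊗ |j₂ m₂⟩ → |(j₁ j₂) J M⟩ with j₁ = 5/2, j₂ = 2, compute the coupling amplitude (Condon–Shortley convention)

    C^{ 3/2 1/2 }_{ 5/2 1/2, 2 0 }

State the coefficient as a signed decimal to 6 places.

triangle: 3!*2!*1!/7! = 12/5040
(j±m)!: 3!*2!*2!*2!*2!*1! = 96
prefactor² = (2J+1)*Δ*N² = 32/35
  k=1: −1/(1!*2!*1!*1!*1!*0!) = -1/2
  k=2: +1/(2!*1!*0!*0!*2!*1!) = 1/4
Σ = -1/4  ⇒  CG² = 32/35*(-1/4)² = 2/35
CG = −√(2/35) = -0.239046

−√(2/35) = -0.239046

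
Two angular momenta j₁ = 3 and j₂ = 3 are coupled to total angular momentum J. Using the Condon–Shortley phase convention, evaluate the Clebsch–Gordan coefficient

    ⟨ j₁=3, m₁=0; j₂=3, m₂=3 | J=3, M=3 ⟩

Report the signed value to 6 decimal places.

-0.408248  (= −√(1/6))

j₁+j₂−J=3  J+j₁−j₂=3  J−j₁+j₂=3  j₁+j₂+J+1=10
(j₁±m₁, j₂±m₂, J±M) = (3,3,6,0,6,0)
P² = 7776
sum k=3..3:
  [3] −1/216 = -1/216
S = -1/216
C² = P²·S² = 1/6 ; C = -0.408248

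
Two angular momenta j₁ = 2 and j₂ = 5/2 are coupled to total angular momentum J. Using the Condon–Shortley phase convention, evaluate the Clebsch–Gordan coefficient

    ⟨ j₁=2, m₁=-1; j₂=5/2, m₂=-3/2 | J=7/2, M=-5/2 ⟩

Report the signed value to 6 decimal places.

+√(1/63) ≈ +0.125988

triangle: 1!×3!×4!/9! = 144/362880
(j±m)!: 1!×3!×1!×4!×1!×6! = 103680
prefactor² = (2J+1)×Δ×N² = 2304/7
  k=0: +1/(0!×1!×3!×1!×0!×3!) = 1/36
  k=1: −1/(1!×0!×2!×0!×1!×4!) = -1/48
Σ = 1/144  ⇒  CG² = 2304/7×1/144² = 1/63
CG = +√(1/63) = +0.125988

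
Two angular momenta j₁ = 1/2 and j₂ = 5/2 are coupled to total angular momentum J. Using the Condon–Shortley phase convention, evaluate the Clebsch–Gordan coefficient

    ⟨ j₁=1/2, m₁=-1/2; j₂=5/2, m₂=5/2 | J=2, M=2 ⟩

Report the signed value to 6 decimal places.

triangle: 1!*0!*4!/6! = 24/720
(j±m)!: 0!*1!*5!*0!*4!*0! = 2880
prefactor² = (2J+1)*Δ*N² = 480
  k=1: −1/(1!*0!*0!*4!*0!*0!) = -1/24
Σ = -1/24  ⇒  CG² = 480*(-1/24)² = 5/6
CG = −√(5/6) = -0.912871

-0.912871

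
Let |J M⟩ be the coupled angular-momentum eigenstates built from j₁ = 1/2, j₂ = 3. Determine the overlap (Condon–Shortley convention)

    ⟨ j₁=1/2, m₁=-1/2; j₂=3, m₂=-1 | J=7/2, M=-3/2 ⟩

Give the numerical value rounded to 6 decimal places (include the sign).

+0.845154  (= +√(5/7))

√[8·0!1!6!/8! · 0!1!2!4!2!5!] = √(11520/7)
  +(−1)^0/∏(0,0,1,2,0,4)! = 1/48  (running 1/48)
⟨..|..⟩ = √(11520/7)·(1/48) = +0.845154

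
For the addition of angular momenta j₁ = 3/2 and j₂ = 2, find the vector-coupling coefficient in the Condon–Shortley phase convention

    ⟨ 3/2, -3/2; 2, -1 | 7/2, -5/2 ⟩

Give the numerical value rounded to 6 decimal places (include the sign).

+0.755929

triangle: 0!*3!*4!/8! = 144/40320
(j±m)!: 0!*3!*1!*3!*1!*6! = 25920
prefactor² = (2J+1)*Δ*N² = 5184/7
  k=0: +1/(0!*0!*3!*1!*0!*3!) = 1/36
Σ = 1/36  ⇒  CG² = 5184/7*1/36² = 4/7
CG = +√(4/7) = +0.755929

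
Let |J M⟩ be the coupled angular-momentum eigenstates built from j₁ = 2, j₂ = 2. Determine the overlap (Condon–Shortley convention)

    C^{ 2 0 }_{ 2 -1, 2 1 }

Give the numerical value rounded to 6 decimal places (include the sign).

+0.267261  (= +√(1/14))

j₁+j₂−J=2  J+j₁−j₂=2  J−j₁+j₂=2  j₁+j₂+J+1=7
(j₁±m₁, j₂±m₂, J±M) = (1,3,3,1,2,2)
P² = 8/7
sum k=1..2:
  [1] −1/4 = -1/4
  [2] +1/2 = 1/2
S = 1/4
C² = P²·S² = 1/14 ; C = +0.267261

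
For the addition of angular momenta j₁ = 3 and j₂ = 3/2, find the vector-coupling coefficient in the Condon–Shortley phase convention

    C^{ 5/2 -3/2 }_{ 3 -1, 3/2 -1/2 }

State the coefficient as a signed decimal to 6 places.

triangle: 2!×4!×1!/8! = 48/40320
(j±m)!: 2!×4!×1!×2!×1!×4! = 2304
prefactor² = (2J+1)×Δ×N² = 576/35
  k=0: +1/(0!×2!×4!×1!×0!×0!) = 1/48
  k=1: −1/(1!×1!×3!×0!×1!×1!) = -1/6
Σ = -7/48  ⇒  CG² = 576/35×(-7/48)² = 7/20
CG = −√(7/20) = -0.591608

-0.591608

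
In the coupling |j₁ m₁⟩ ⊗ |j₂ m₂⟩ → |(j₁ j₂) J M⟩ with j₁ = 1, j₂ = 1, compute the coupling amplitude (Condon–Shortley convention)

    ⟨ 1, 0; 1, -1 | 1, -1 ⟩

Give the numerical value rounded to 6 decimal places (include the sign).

triangle: 1!·1!·1!/4! = 1/24
(j±m)!: 1!·1!·0!·2!·0!·2! = 4
prefactor² = (2J+1)·Δ·N² = 1/2
  k=0: +1/(0!·1!·1!·0!·0!·1!) = 1
Σ = 1  ⇒  CG² = 1/2·1² = 1/2
CG = +√(1/2) = +0.707107

+0.707107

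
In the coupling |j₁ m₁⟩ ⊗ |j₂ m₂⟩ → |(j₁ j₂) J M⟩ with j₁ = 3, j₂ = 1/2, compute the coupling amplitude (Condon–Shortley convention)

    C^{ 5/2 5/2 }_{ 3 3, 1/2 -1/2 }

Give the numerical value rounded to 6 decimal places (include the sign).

+√(6/7) = +0.925820

√[6·1!5!0!/7! · 6!0!0!1!5!0!] = √(86400/7)
  +(−1)^0/∏(0,1,0,0,5,0)! = 1/120  (running 1/120)
⟨..|..⟩ = √(86400/7)·(1/120) = +0.925820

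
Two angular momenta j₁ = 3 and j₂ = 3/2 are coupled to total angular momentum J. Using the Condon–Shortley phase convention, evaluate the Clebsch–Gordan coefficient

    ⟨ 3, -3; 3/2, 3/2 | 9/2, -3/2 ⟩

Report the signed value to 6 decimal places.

+0.109109

j₁+j₂−J=0  J+j₁−j₂=6  J−j₁+j₂=3  j₁+j₂+J+1=10
(j₁±m₁, j₂±m₂, J±M) = (0,6,3,0,3,6)
P² = 1555200/7
sum k=0..0:
  [0] +1/4320 = 1/4320
S = 1/4320
C² = P²·S² = 1/84 ; C = +0.109109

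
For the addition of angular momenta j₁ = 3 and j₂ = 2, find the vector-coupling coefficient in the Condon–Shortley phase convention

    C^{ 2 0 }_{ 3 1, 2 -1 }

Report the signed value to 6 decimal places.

−√(1/7) = -0.377964

√[5·3!3!1!/8! · 4!2!1!3!2!2!] = √(36/7)
  +(−1)^0/∏(0,3,2,1,1,0)! = 1/12  (running 1/12)
  +(−1)^1/∏(1,2,1,0,2,1)! = -1/4  (running -1/6)
⟨..|..⟩ = √(36/7)·(-1/6) = -0.377964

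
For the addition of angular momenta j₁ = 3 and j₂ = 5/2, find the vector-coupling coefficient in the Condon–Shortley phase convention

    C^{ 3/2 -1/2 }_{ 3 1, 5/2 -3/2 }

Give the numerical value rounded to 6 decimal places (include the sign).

-0.483046

triangle: 4!*2!*1!/8! = 48/40320
(j±m)!: 4!*2!*1!*4!*1!*2! = 2304
prefactor² = (2J+1)*Δ*N² = 384/35
  k=0: +1/(0!*4!*2!*1!*0!*0!) = 1/48
  k=1: −1/(1!*3!*1!*0!*1!*1!) = -1/6
Σ = -7/48  ⇒  CG² = 384/35*(-7/48)² = 7/30
CG = −√(7/30) = -0.483046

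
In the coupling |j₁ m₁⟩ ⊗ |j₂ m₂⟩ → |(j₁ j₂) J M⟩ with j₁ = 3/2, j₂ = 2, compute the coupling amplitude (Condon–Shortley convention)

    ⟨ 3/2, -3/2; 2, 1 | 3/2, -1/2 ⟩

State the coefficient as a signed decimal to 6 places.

√[4·2!1!2!/6! · 0!3!3!1!1!2!] = √(8/5)
  +(−1)^2/∏(2,0,1,1,0,1)! = 1/2  (running 1/2)
⟨..|..⟩ = √(8/5)·(1/2) = +0.632456

+√(2/5) ≈ +0.632456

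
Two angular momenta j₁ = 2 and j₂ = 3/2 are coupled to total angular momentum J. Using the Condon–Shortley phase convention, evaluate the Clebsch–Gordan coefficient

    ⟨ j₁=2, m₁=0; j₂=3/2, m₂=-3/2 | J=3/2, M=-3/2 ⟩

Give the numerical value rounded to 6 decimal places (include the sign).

√[4·2!2!1!/6! · 2!2!0!3!0!3!] = √(16/5)
  +(−1)^0/∏(0,2,2,0,0,1)! = 1/4  (running 1/4)
⟨..|..⟩ = √(16/5)·(1/4) = +0.447214

+√(1/5) ≈ +0.447214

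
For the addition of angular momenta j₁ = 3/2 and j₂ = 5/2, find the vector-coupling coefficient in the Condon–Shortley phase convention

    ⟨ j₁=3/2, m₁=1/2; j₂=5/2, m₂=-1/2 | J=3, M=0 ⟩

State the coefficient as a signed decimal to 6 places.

j₁+j₂−J=1  J+j₁−j₂=2  J−j₁+j₂=4  j₁+j₂+J+1=8
(j₁±m₁, j₂±m₂, J±M) = (2,1,2,3,3,3)
P² = 36/5
sum k=0..1:
  [0] +1/4 = 1/4
  [1] −1/12 = -1/12
S = 1/6
C² = P²·S² = 1/5 ; C = +0.447214

+0.447214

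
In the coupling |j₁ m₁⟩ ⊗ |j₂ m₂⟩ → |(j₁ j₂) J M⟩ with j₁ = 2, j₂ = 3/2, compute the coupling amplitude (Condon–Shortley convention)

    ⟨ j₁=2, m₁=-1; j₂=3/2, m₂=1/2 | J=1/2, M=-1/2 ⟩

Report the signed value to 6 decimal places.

√[2·3!1!0!/5! · 1!3!2!1!0!1!] = √(6/5)
  +(−1)^2/∏(2,1,1,0,0,0)! = 1/2  (running 1/2)
⟨..|..⟩ = √(6/5)·(1/2) = +0.547723

+0.547723  (= +√(3/10))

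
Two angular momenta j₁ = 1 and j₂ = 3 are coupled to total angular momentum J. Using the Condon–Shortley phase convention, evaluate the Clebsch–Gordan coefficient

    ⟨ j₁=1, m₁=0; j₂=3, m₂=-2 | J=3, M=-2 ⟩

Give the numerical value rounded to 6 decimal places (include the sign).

+0.577350  (= +√(1/3))

triangle: 1!*1!*5!/8! = 120/40320
(j±m)!: 1!*1!*1!*5!*1!*5! = 14400
prefactor² = (2J+1)*Δ*N² = 300
  k=0: +1/(0!*1!*1!*1!*0!*4!) = 1/24
  k=1: −1/(1!*0!*0!*0!*1!*5!) = -1/120
Σ = 1/30  ⇒  CG² = 300*1/30² = 1/3
CG = +√(1/3) = +0.577350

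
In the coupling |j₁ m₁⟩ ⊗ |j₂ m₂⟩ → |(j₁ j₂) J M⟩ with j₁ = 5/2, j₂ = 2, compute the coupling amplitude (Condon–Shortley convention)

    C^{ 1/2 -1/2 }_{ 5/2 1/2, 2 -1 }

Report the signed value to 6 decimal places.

-0.365148  (= −√(2/15))

j₁+j₂−J=4  J+j₁−j₂=1  J−j₁+j₂=0  j₁+j₂+J+1=6
(j₁±m₁, j₂±m₂, J±M) = (3,2,1,3,0,1)
P² = 24/5
sum k=1..1:
  [1] −1/6 = -1/6
S = -1/6
C² = P²·S² = 2/15 ; C = -0.365148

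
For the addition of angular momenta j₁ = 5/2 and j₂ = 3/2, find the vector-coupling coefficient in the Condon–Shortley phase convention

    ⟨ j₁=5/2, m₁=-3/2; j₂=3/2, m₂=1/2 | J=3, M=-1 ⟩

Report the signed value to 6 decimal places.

-0.639010  (= −√(49/120))

j₁+j₂−J=1  J+j₁−j₂=4  J−j₁+j₂=2  j₁+j₂+J+1=8
(j₁±m₁, j₂±m₂, J±M) = (1,4,2,1,2,4)
P² = 96/5
sum k=0..1:
  [0] +1/48 = 1/48
  [1] −1/6 = -1/6
S = -7/48
C² = P²·S² = 49/120 ; C = -0.639010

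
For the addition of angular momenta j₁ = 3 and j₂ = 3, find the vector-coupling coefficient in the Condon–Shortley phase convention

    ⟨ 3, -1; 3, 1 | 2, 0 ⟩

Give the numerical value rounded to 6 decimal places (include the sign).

-0.327327

triangle: 4!*2!*2!/9! = 96/362880
(j±m)!: 2!*4!*4!*2!*2!*2! = 9216
prefactor² = (2J+1)*Δ*N² = 256/21
  k=2: +1/(2!*2!*2!*2!*0!*0!) = 1/16
  k=3: −1/(3!*1!*1!*1!*1!*1!) = -1/6
  k=4: +1/(4!*0!*0!*0!*2!*2!) = 1/96
Σ = -3/32  ⇒  CG² = 256/21*(-3/32)² = 3/28
CG = −√(3/28) = -0.327327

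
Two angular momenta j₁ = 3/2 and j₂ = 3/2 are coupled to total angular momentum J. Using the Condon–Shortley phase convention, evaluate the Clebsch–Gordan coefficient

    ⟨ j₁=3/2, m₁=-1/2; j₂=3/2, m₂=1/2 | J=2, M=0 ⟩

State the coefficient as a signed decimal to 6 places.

-0.500000  (= −√(1/4))

j₁+j₂−J=1  J+j₁−j₂=2  J−j₁+j₂=2  j₁+j₂+J+1=6
(j₁±m₁, j₂±m₂, J±M) = (1,2,2,1,2,2)
P² = 4/9
sum k=0..1:
  [0] +1/4 = 1/4
  [1] −1/1 = -1
S = -3/4
C² = P²·S² = 1/4 ; C = -0.500000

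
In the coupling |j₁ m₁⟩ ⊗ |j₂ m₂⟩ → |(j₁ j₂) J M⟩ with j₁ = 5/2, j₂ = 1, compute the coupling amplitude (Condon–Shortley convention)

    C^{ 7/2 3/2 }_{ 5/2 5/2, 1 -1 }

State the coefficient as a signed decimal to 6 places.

+0.218218  (= +√(1/21))

√[8·0!5!2!/8! · 5!0!0!2!5!2!] = √(19200/7)
  +(−1)^0/∏(0,0,0,0,5,2)! = 1/240  (running 1/240)
⟨..|..⟩ = √(19200/7)·(1/240) = +0.218218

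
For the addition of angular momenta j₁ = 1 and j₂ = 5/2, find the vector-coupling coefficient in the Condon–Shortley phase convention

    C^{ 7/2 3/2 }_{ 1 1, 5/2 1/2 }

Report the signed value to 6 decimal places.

triangle: 0!×2!×5!/8! = 240/40320
(j±m)!: 2!×0!×3!×2!×5!×2! = 5760
prefactor² = (2J+1)×Δ×N² = 1920/7
  k=0: +1/(0!×0!×0!×3!×2!×2!) = 1/24
Σ = 1/24  ⇒  CG² = 1920/7×1/24² = 10/21
CG = +√(10/21) = +0.690066

+0.690066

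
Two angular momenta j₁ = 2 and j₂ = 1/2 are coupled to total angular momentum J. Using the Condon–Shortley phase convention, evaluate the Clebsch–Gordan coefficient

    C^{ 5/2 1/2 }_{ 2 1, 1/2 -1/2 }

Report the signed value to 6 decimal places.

+√(2/5) ≈ +0.632456

√[6·0!4!1!/6! · 3!1!0!1!3!2!] = √(72/5)
  +(−1)^0/∏(0,0,1,0,3,1)! = 1/6  (running 1/6)
⟨..|..⟩ = √(72/5)·(1/6) = +0.632456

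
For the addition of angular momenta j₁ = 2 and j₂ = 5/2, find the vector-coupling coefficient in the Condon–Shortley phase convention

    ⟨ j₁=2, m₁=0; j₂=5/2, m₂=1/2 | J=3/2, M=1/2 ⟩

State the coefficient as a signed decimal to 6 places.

√[4·3!1!2!/7! · 2!2!3!2!2!1!] = √(32/35)
  +(−1)^1/∏(1,2,1,2,0,0)! = -1/4  (running -1/4)
  +(−1)^2/∏(2,1,0,1,1,1)! = 1/2  (running 1/4)
⟨..|..⟩ = √(32/35)·(1/4) = +0.239046

+0.239046  (= +√(2/35))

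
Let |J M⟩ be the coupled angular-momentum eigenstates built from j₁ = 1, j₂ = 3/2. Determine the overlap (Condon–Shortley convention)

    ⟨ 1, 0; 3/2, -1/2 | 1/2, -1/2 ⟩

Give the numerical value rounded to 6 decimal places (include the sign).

−√(1/3) = -0.577350

√[2·2!0!1!/4! · 1!1!1!2!0!1!] = √(1/3)
  +(−1)^1/∏(1,1,0,0,0,1)! = -1  (running -1)
⟨..|..⟩ = √(1/3)·(-1) = -0.577350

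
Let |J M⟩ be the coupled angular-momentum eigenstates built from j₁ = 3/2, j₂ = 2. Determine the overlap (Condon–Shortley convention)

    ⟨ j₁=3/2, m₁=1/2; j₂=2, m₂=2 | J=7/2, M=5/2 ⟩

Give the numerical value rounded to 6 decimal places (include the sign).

+0.654654

triangle: 0!*3!*4!/8! = 144/40320
(j±m)!: 2!*1!*4!*0!*6!*1! = 34560
prefactor² = (2J+1)*Δ*N² = 6912/7
  k=0: +1/(0!*0!*1!*4!*2!*0!) = 1/48
Σ = 1/48  ⇒  CG² = 6912/7*1/48² = 3/7
CG = +√(3/7) = +0.654654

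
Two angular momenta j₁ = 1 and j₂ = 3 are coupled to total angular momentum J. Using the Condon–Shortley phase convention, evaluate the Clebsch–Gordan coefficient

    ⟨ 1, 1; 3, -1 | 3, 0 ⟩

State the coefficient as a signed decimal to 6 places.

+√(1/2) = +0.707107

triangle: 1!·1!·5!/8! = 120/40320
(j±m)!: 2!·0!·2!·4!·3!·3! = 3456
prefactor² = (2J+1)·Δ·N² = 72
  k=0: +1/(0!·1!·0!·2!·1!·3!) = 1/12
Σ = 1/12  ⇒  CG² = 72·1/12² = 1/2
CG = +√(1/2) = +0.707107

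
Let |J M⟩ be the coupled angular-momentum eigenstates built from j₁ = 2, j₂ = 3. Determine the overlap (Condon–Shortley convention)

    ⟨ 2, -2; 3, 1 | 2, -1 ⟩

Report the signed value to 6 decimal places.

j₁+j₂−J=3  J+j₁−j₂=1  J−j₁+j₂=3  j₁+j₂+J+1=8
(j₁±m₁, j₂±m₂, J±M) = (0,4,4,2,1,3)
P² = 216/7
sum k=3..3:
  [3] −1/12 = -1/12
S = -1/12
C² = P²·S² = 3/14 ; C = -0.462910

-0.462910  (= −√(3/14))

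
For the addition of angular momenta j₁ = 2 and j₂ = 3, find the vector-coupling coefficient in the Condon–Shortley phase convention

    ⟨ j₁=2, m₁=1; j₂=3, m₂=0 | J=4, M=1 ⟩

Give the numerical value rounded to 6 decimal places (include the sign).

j₁+j₂−J=1  J+j₁−j₂=3  J−j₁+j₂=5  j₁+j₂+J+1=10
(j₁±m₁, j₂±m₂, J±M) = (3,1,3,3,5,3)
P² = 1944/7
sum k=0..1:
  [0] +1/24 = 1/24
  [1] −1/72 = -1/72
S = 1/36
C² = P²·S² = 3/14 ; C = +0.462910

+√(3/14) ≈ +0.462910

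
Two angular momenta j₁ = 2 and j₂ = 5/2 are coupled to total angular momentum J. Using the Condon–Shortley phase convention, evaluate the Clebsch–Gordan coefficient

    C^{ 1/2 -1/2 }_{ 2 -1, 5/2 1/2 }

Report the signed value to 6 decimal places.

-0.365148

√[2·4!0!1!/6! · 1!3!3!2!0!1!] = √(24/5)
  +(−1)^3/∏(3,1,0,0,0,1)! = -1/6  (running -1/6)
⟨..|..⟩ = √(24/5)·(-1/6) = -0.365148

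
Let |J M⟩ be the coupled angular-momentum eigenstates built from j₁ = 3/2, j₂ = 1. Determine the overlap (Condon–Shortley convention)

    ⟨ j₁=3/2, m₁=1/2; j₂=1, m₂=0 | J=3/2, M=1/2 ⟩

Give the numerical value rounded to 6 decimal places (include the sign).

+0.258199  (= +√(1/15))

√[4·1!2!1!/5! · 2!1!1!1!2!1!] = √(4/15)
  +(−1)^0/∏(0,1,1,1,1,0)! = 1  (running 1)
  +(−1)^1/∏(1,0,0,0,2,1)! = -1/2  (running 1/2)
⟨..|..⟩ = √(4/15)·(1/2) = +0.258199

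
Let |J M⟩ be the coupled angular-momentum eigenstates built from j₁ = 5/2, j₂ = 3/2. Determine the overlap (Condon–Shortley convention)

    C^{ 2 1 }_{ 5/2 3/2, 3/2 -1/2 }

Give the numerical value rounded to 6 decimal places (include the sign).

√[5·2!3!1!/7! · 4!1!1!2!3!1!] = √(24/7)
  +(−1)^0/∏(0,2,1,1,2,0)! = 1/4  (running 1/4)
  +(−1)^1/∏(1,1,0,0,3,1)! = -1/6  (running 1/12)
⟨..|..⟩ = √(24/7)·(1/12) = +0.154303

+0.154303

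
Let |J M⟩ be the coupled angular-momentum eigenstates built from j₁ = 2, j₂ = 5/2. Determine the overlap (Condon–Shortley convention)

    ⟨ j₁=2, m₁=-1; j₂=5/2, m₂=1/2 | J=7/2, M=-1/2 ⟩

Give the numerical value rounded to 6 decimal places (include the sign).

−√(14/45) = -0.557773

triangle: 1!×3!×4!/9! = 144/362880
(j±m)!: 1!×3!×3!×2!×3!×4! = 10368
prefactor² = (2J+1)×Δ×N² = 1152/35
  k=0: +1/(0!×1!×3!×3!×0!×1!) = 1/36
  k=1: −1/(1!×0!×2!×2!×1!×2!) = -1/8
Σ = -7/72  ⇒  CG² = 1152/35×(-7/72)² = 14/45
CG = −√(14/45) = -0.557773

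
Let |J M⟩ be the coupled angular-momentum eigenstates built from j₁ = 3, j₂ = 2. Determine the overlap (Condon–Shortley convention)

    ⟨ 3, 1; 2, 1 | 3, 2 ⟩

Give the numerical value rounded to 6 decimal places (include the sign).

triangle: 2!×4!×2!/9! = 96/362880
(j±m)!: 4!×2!×3!×1!×5!×1! = 34560
prefactor² = (2J+1)×Δ×N² = 64
  k=1: −1/(1!×1!×1!×2!×3!×0!) = -1/12
  k=2: +1/(2!×0!×0!×1!×4!×1!) = 1/48
Σ = -1/16  ⇒  CG² = 64×(-1/16)² = 1/4
CG = −√(1/4) = -0.500000

-0.500000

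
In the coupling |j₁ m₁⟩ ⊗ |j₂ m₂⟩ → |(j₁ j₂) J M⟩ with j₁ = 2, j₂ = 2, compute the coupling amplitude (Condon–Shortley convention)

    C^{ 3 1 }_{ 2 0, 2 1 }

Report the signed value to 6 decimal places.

−√(1/5) ≈ -0.447214

j₁+j₂−J=1  J+j₁−j₂=3  J−j₁+j₂=3  j₁+j₂+J+1=8
(j₁±m₁, j₂±m₂, J±M) = (2,2,3,1,4,2)
P² = 36/5
sum k=0..1:
  [0] +1/12 = 1/12
  [1] −1/4 = -1/4
S = -1/6
C² = P²·S² = 1/5 ; C = -0.447214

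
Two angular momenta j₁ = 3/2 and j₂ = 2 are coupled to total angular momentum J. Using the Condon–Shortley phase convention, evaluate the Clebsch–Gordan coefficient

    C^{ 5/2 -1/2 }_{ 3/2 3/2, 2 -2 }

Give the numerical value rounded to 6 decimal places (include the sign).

j₁+j₂−J=1  J+j₁−j₂=2  J−j₁+j₂=3  j₁+j₂+J+1=7
(j₁±m₁, j₂±m₂, J±M) = (3,0,0,4,2,3)
P² = 864/35
sum k=0..0:
  [0] +1/12 = 1/12
S = 1/12
C² = P²·S² = 6/35 ; C = +0.414039

+0.414039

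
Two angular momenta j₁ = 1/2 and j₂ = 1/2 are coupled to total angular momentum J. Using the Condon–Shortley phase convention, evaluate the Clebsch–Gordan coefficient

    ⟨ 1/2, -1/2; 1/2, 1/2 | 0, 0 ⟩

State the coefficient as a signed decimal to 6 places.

√[1·1!0!0!/2! · 0!1!1!0!0!0!] = √(1/2)
  +(−1)^1/∏(1,0,0,0,0,0)! = -1  (running -1)
⟨..|..⟩ = √(1/2)·(-1) = -0.707107

−√(1/2) ≈ -0.707107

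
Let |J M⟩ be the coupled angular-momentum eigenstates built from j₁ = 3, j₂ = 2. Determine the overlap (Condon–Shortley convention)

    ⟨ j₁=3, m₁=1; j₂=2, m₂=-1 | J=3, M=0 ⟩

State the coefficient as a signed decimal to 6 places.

+√(1/30) ≈ +0.182574

j₁+j₂−J=2  J+j₁−j₂=4  J−j₁+j₂=2  j₁+j₂+J+1=9
(j₁±m₁, j₂±m₂, J±M) = (4,2,1,3,3,3)
P² = 96/5
sum k=0..1:
  [0] +1/8 = 1/8
  [1] −1/12 = -1/12
S = 1/24
C² = P²·S² = 1/30 ; C = +0.182574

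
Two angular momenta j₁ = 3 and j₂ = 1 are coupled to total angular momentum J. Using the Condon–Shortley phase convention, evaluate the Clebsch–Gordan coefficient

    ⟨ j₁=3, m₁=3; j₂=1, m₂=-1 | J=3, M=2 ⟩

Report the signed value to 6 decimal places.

+0.500000  (= +√(1/4))

j₁+j₂−J=1  J+j₁−j₂=5  J−j₁+j₂=1  j₁+j₂+J+1=8
(j₁±m₁, j₂±m₂, J±M) = (6,0,0,2,5,1)
P² = 3600
sum k=0..0:
  [0] +1/120 = 1/120
S = 1/120
C² = P²·S² = 1/4 ; C = +0.500000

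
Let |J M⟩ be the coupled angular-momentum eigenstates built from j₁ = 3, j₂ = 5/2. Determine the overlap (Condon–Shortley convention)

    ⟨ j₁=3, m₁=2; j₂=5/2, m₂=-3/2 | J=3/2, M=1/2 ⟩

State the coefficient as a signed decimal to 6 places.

-0.218218

triangle: 4!×2!×1!/8! = 48/40320
(j±m)!: 5!×1!×1!×4!×2!×1! = 5760
prefactor² = (2J+1)×Δ×N² = 192/7
  k=0: +1/(0!×4!×1!×1!×1!×0!) = 1/24
  k=1: −1/(1!×3!×0!×0!×2!×1!) = -1/12
Σ = -1/24  ⇒  CG² = 192/7×(-1/24)² = 1/21
CG = −√(1/21) = -0.218218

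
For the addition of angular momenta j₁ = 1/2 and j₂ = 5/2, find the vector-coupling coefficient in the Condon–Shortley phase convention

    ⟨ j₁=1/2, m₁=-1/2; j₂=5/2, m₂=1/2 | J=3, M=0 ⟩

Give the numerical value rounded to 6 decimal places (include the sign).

+0.707107

j₁+j₂−J=0  J+j₁−j₂=1  J−j₁+j₂=5  j₁+j₂+J+1=7
(j₁±m₁, j₂±m₂, J±M) = (0,1,3,2,3,3)
P² = 72
sum k=0..0:
  [0] +1/12 = 1/12
S = 1/12
C² = P²·S² = 1/2 ; C = +0.707107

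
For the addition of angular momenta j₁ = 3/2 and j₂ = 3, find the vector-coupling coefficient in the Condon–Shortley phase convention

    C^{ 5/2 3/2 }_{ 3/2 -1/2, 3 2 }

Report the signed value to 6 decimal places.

+√(1/14) ≈ +0.267261

j₁+j₂−J=2  J+j₁−j₂=1  J−j₁+j₂=4  j₁+j₂+J+1=8
(j₁±m₁, j₂±m₂, J±M) = (1,2,5,1,4,1)
P² = 288/7
sum k=1..2:
  [1] −1/24 = -1/24
  [2] +1/12 = 1/12
S = 1/24
C² = P²·S² = 1/14 ; C = +0.267261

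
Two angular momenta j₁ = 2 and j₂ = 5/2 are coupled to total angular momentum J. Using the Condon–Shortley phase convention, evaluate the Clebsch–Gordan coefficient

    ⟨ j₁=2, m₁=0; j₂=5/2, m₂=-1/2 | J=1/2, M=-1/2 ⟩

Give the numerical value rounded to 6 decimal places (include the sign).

+√(1/5) = +0.447214

j₁+j₂−J=4  J+j₁−j₂=0  J−j₁+j₂=1  j₁+j₂+J+1=6
(j₁±m₁, j₂±m₂, J±M) = (2,2,2,3,0,1)
P² = 16/5
sum k=2..2:
  [2] +1/4 = 1/4
S = 1/4
C² = P²·S² = 1/5 ; C = +0.447214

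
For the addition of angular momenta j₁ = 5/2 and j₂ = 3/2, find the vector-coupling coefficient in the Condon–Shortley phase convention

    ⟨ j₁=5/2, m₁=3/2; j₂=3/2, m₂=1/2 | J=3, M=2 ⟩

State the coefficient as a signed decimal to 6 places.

+0.288675

√[7·1!4!2!/8! · 4!1!2!1!5!1!] = √(48)
  +(−1)^0/∏(0,1,1,2,3,0)! = 1/12  (running 1/12)
  +(−1)^1/∏(1,0,0,1,4,1)! = -1/24  (running 1/24)
⟨..|..⟩ = √(48)·(1/24) = +0.288675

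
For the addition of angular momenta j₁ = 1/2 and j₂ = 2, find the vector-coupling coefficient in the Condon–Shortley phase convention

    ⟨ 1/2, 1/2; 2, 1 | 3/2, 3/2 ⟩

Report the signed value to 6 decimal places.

+√(1/5) = +0.447214

triangle: 1!·0!·3!/5! = 6/120
(j±m)!: 1!·0!·3!·1!·3!·0! = 36
prefactor² = (2J+1)·Δ·N² = 36/5
  k=0: +1/(0!·1!·0!·3!·0!·0!) = 1/6
Σ = 1/6  ⇒  CG² = 36/5·1/6² = 1/5
CG = +√(1/5) = +0.447214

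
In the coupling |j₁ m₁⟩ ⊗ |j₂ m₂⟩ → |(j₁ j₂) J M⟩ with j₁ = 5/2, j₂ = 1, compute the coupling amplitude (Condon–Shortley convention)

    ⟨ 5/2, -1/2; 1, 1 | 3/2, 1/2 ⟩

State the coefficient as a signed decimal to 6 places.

triangle: 2!*3!*0!/6! = 12/720
(j±m)!: 2!*3!*2!*0!*2!*1! = 48
prefactor² = (2J+1)*Δ*N² = 16/5
  k=2: +1/(2!*0!*1!*0!*2!*0!) = 1/4
Σ = 1/4  ⇒  CG² = 16/5*1/4² = 1/5
CG = +√(1/5) = +0.447214

+√(1/5) = +0.447214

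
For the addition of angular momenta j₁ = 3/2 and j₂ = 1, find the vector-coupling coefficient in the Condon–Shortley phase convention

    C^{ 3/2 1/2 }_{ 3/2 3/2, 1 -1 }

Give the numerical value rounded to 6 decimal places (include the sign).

+0.632456

√[4·1!2!1!/5! · 3!0!0!2!2!1!] = √(8/5)
  +(−1)^0/∏(0,1,0,0,2,1)! = 1/2  (running 1/2)
⟨..|..⟩ = √(8/5)·(1/2) = +0.632456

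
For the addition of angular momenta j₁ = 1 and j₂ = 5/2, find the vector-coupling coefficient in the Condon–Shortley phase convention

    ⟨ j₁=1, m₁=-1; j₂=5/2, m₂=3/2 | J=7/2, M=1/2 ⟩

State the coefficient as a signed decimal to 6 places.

+√(1/7) ≈ +0.377964

triangle: 0!*2!*5!/8! = 240/40320
(j±m)!: 0!*2!*4!*1!*4!*3! = 6912
prefactor² = (2J+1)*Δ*N² = 2304/7
  k=0: +1/(0!*0!*2!*4!*0!*1!) = 1/48
Σ = 1/48  ⇒  CG² = 2304/7*1/48² = 1/7
CG = +√(1/7) = +0.377964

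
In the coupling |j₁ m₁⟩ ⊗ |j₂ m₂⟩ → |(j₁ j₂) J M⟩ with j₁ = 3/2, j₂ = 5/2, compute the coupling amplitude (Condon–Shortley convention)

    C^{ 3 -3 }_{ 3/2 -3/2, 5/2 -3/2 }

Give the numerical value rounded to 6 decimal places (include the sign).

−√(3/8) ≈ -0.612372

j₁+j₂−J=1  J+j₁−j₂=2  J−j₁+j₂=4  j₁+j₂+J+1=8
(j₁±m₁, j₂±m₂, J±M) = (0,3,1,4,0,6)
P² = 864
sum k=1..1:
  [1] −1/48 = -1/48
S = -1/48
C² = P²·S² = 3/8 ; C = -0.612372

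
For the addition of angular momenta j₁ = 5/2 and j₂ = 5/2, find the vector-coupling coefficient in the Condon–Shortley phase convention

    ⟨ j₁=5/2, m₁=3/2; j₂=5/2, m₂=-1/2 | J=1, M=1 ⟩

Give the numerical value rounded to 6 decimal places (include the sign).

√[3·4!1!1!/7! · 4!1!2!3!2!0!] = √(288/35)
  +(−1)^1/∏(1,3,0,1,1,0)! = -1/6  (running -1/6)
⟨..|..⟩ = √(288/35)·(-1/6) = -0.478091

-0.478091  (= −√(8/35))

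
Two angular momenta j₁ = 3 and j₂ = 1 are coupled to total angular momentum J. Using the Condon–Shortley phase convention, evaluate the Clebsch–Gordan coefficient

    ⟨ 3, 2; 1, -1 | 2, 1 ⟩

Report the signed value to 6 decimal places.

triangle: 2!·4!·0!/7! = 48/5040
(j±m)!: 5!·1!·0!·2!·3!·1! = 1440
prefactor² = (2J+1)·Δ·N² = 480/7
  k=0: +1/(0!·2!·1!·0!·3!·0!) = 1/12
Σ = 1/12  ⇒  CG² = 480/7·1/12² = 10/21
CG = +√(10/21) = +0.690066

+0.690066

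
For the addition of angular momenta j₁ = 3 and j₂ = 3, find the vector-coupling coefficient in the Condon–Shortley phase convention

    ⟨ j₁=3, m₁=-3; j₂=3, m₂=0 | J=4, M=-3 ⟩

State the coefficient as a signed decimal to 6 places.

+0.639602  (= +√(9/22))

triangle: 2!*4!*4!/11! = 1152/39916800
(j±m)!: 0!*6!*3!*3!*1!*7! = 130636800
prefactor² = (2J+1)*Δ*N² = 373248/11
  k=2: +1/(2!*0!*4!*1!*0!*3!) = 1/288
Σ = 1/288  ⇒  CG² = 373248/11*1/288² = 9/22
CG = +√(9/22) = +0.639602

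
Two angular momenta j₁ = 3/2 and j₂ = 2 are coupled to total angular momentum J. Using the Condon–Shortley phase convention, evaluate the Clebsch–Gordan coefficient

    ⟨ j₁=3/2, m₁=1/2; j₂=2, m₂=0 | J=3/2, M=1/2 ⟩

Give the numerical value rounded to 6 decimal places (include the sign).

-0.447214  (= −√(1/5))

√[4·2!1!2!/6! · 2!1!2!2!2!1!] = √(16/45)
  +(−1)^0/∏(0,2,1,2,0,0)! = 1/4  (running 1/4)
  +(−1)^1/∏(1,1,0,1,1,1)! = -1  (running -3/4)
⟨..|..⟩ = √(16/45)·(-3/4) = -0.447214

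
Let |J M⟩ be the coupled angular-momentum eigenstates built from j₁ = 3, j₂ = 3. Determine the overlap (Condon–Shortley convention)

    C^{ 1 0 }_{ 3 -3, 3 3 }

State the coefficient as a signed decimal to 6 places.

-0.566947

√[3·5!1!1!/8! · 0!6!6!0!1!1!] = √(32400/7)
  +(−1)^5/∏(5,0,1,1,0,0)! = -1/120  (running -1/120)
⟨..|..⟩ = √(32400/7)·(-1/120) = -0.566947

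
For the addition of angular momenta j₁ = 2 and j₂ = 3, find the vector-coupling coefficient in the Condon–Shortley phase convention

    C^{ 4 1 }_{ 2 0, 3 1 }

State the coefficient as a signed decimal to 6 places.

j₁+j₂−J=1  J+j₁−j₂=3  J−j₁+j₂=5  j₁+j₂+J+1=10
(j₁±m₁, j₂±m₂, J±M) = (2,2,4,2,5,3)
P² = 1728/7
sum k=0..1:
  [0] +1/48 = 1/48
  [1] −1/24 = -1/24
S = -1/48
C² = P²·S² = 3/28 ; C = -0.327327

-0.327327  (= −√(3/28))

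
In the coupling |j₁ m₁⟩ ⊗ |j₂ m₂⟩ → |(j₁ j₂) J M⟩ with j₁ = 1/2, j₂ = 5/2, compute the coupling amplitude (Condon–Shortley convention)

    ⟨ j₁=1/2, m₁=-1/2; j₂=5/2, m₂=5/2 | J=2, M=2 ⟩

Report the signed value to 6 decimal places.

-0.912871

√[5·1!0!4!/6! · 0!1!5!0!4!0!] = √(480)
  +(−1)^1/∏(1,0,0,4,0,0)! = -1/24  (running -1/24)
⟨..|..⟩ = √(480)·(-1/24) = -0.912871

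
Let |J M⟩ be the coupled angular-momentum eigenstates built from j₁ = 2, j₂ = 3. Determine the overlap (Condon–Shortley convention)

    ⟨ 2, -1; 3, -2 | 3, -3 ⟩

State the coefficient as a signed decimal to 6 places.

triangle: 2!·2!·4!/9! = 96/362880
(j±m)!: 1!·3!·1!·5!·0!·6! = 518400
prefactor² = (2J+1)·Δ·N² = 960
  k=1: −1/(1!·1!·2!·0!·0!·4!) = -1/48
Σ = -1/48  ⇒  CG² = 960·(-1/48)² = 5/12
CG = −√(5/12) = -0.645497

-0.645497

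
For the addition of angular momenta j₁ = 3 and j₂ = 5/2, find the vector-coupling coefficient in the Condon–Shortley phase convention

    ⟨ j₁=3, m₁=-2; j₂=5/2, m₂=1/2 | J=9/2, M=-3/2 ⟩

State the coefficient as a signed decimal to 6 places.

-0.604815

triangle: 1!*5!*4!/11! = 2880/39916800
(j±m)!: 1!*5!*3!*2!*3!*6! = 6220800
prefactor² = (2J+1)*Δ*N² = 345600/77
  k=0: +1/(0!*1!*5!*3!*0!*1!) = 1/720
  k=1: −1/(1!*0!*4!*2!*1!*2!) = -1/96
Σ = -13/1440  ⇒  CG² = 345600/77*(-13/1440)² = 169/462
CG = −√(169/462) = -0.604815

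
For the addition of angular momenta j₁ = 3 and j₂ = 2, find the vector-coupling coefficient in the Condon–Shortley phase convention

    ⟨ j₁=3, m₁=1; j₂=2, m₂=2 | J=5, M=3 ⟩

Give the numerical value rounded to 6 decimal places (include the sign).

+√(1/3) ≈ +0.577350

triangle: 0!·6!·4!/11! = 17280/39916800
(j±m)!: 4!·2!·4!·0!·8!·2! = 92897280
prefactor² = (2J+1)·Δ·N² = 442368
  k=0: +1/(0!·0!·2!·4!·4!·0!) = 1/1152
Σ = 1/1152  ⇒  CG² = 442368·1/1152² = 1/3
CG = +√(1/3) = +0.577350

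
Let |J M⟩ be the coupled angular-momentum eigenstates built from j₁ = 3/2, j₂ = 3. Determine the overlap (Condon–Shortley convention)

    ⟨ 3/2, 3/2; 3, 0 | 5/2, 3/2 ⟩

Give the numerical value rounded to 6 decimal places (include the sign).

+0.507093  (= +√(9/35))

triangle: 2!*1!*4!/8! = 48/40320
(j±m)!: 3!*0!*3!*3!*4!*1! = 5184
prefactor² = (2J+1)*Δ*N² = 1296/35
  k=0: +1/(0!*2!*0!*3!*1!*1!) = 1/12
Σ = 1/12  ⇒  CG² = 1296/35*1/12² = 9/35
CG = +√(9/35) = +0.507093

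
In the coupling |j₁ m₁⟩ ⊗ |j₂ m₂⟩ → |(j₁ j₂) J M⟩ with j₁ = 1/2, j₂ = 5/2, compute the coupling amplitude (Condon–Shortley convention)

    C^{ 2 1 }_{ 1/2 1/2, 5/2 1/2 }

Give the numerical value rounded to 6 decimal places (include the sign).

+0.577350  (= +√(1/3))

j₁+j₂−J=1  J+j₁−j₂=0  J−j₁+j₂=4  j₁+j₂+J+1=6
(j₁±m₁, j₂±m₂, J±M) = (1,0,3,2,3,1)
P² = 12
sum k=0..0:
  [0] +1/6 = 1/6
S = 1/6
C² = P²·S² = 1/3 ; C = +0.577350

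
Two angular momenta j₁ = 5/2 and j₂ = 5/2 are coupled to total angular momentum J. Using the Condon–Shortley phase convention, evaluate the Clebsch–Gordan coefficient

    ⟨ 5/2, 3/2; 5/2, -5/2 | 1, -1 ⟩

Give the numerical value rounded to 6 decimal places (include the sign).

+√(1/7) ≈ +0.377964

triangle: 4!*1!*1!/7! = 24/5040
(j±m)!: 4!*1!*0!*5!*0!*2! = 5760
prefactor² = (2J+1)*Δ*N² = 576/7
  k=0: +1/(0!*4!*1!*0!*0!*1!) = 1/24
Σ = 1/24  ⇒  CG² = 576/7*1/24² = 1/7
CG = +√(1/7) = +0.377964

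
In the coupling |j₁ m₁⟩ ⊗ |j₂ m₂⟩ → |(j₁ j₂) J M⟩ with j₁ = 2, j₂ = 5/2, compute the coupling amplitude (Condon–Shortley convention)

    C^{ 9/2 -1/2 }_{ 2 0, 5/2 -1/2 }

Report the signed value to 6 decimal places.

√[10·0!4!5!/10! · 2!2!2!3!4!5!] = √(7680/7)
  +(−1)^0/∏(0,0,2,2,2,3)! = 1/48  (running 1/48)
⟨..|..⟩ = √(7680/7)·(1/48) = +0.690066

+√(10/21) = +0.690066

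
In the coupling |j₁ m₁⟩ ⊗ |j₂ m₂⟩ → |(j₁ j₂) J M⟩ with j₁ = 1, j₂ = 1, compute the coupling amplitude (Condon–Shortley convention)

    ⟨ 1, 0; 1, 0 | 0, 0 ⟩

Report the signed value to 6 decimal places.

−√(1/3) = -0.577350

√[1·2!0!0!/3! · 1!1!1!1!0!0!] = √(1/3)
  +(−1)^1/∏(1,1,0,0,0,0)! = -1  (running -1)
⟨..|..⟩ = √(1/3)·(-1) = -0.577350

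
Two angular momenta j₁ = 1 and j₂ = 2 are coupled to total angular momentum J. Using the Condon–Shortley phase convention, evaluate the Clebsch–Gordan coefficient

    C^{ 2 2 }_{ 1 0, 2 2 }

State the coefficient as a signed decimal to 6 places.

-0.816497  (= −√(2/3))

j₁+j₂−J=1  J+j₁−j₂=1  J−j₁+j₂=3  j₁+j₂+J+1=6
(j₁±m₁, j₂±m₂, J±M) = (1,1,4,0,4,0)
P² = 24
sum k=1..1:
  [1] −1/6 = -1/6
S = -1/6
C² = P²·S² = 2/3 ; C = -0.816497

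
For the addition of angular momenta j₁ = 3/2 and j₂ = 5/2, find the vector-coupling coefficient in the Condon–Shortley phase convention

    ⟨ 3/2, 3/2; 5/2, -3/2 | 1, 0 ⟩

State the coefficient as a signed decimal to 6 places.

+0.447214

j₁+j₂−J=3  J+j₁−j₂=0  J−j₁+j₂=2  j₁+j₂+J+1=6
(j₁±m₁, j₂±m₂, J±M) = (3,0,1,4,1,1)
P² = 36/5
sum k=0..0:
  [0] +1/6 = 1/6
S = 1/6
C² = P²·S² = 1/5 ; C = +0.447214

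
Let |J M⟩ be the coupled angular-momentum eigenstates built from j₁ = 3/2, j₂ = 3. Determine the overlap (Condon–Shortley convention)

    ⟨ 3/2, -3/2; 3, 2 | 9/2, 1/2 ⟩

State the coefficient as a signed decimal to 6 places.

+√(1/21) ≈ +0.218218

√[10·0!3!6!/10! · 0!3!5!1!5!4!] = √(172800/7)
  +(−1)^0/∏(0,0,3,5,0,1)! = 1/720  (running 1/720)
⟨..|..⟩ = √(172800/7)·(1/720) = +0.218218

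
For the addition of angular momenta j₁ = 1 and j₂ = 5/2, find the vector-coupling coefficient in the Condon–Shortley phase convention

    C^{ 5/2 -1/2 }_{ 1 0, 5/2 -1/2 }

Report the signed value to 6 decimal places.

j₁+j₂−J=1  J+j₁−j₂=1  J−j₁+j₂=4  j₁+j₂+J+1=7
(j₁±m₁, j₂±m₂, J±M) = (1,1,2,3,2,3)
P² = 144/35
sum k=0..1:
  [0] +1/4 = 1/4
  [1] −1/6 = -1/6
S = 1/12
C² = P²·S² = 1/35 ; C = +0.169031

+√(1/35) ≈ +0.169031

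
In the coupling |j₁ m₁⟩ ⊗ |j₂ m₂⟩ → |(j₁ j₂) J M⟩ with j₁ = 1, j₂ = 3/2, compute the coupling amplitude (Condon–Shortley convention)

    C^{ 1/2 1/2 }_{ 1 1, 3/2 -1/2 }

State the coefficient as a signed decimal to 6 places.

√[2·2!0!1!/4! · 2!0!1!2!1!0!] = √(2/3)
  +(−1)^0/∏(0,2,0,1,0,0)! = 1/2  (running 1/2)
⟨..|..⟩ = √(2/3)·(1/2) = +0.408248

+0.408248  (= +√(1/6))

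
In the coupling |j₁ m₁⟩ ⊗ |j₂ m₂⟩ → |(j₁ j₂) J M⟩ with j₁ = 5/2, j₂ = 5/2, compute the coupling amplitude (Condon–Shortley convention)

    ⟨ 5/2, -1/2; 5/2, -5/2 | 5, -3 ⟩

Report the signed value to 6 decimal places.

+√(2/9) = +0.471405

j₁+j₂−J=0  J+j₁−j₂=5  J−j₁+j₂=5  j₁+j₂+J+1=11
(j₁±m₁, j₂±m₂, J±M) = (2,3,0,5,2,8)
P² = 460800
sum k=0..0:
  [0] +1/1440 = 1/1440
S = 1/1440
C² = P²·S² = 2/9 ; C = +0.471405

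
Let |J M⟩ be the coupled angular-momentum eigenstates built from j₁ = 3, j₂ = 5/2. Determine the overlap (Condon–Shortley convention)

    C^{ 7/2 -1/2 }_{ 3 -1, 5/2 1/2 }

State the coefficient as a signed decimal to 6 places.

j₁+j₂−J=2  J+j₁−j₂=4  J−j₁+j₂=3  j₁+j₂+J+1=10
(j₁±m₁, j₂±m₂, J±M) = (2,4,3,2,3,4)
P² = 9216/175
sum k=0..2:
  [0] +1/288 = 1/288
  [1] −1/12 = -1/12
  [2] +1/16 = 1/16
S = -5/288
C² = P²·S² = 1/63 ; C = -0.125988

−√(1/63) = -0.125988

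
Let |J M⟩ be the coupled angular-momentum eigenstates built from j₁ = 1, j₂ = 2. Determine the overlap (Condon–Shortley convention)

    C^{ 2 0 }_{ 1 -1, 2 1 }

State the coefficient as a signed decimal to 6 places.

√[5·1!1!3!/6! · 0!2!3!1!2!2!] = √(2)
  +(−1)^1/∏(1,0,1,2,0,1)! = -1/2  (running -1/2)
⟨..|..⟩ = √(2)·(-1/2) = -0.707107

−√(1/2) = -0.707107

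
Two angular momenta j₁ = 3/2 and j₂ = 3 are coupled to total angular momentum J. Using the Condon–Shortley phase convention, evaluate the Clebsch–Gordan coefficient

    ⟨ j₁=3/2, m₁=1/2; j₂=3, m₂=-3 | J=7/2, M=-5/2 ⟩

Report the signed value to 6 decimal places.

√[8·1!2!5!/9! · 2!1!0!6!1!6!] = √(38400/7)
  +(−1)^0/∏(0,1,1,0,1,5)! = 1/120  (running 1/120)
⟨..|..⟩ = √(38400/7)·(1/120) = +0.617213

+√(8/21) ≈ +0.617213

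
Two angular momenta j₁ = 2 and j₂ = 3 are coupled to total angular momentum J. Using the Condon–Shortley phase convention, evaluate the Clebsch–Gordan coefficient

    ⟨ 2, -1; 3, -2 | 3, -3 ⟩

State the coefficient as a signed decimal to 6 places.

-0.645497  (= −√(5/12))

√[7·2!2!4!/9! · 1!3!1!5!0!6!] = √(960)
  +(−1)^1/∏(1,1,2,0,0,4)! = -1/48  (running -1/48)
⟨..|..⟩ = √(960)·(-1/48) = -0.645497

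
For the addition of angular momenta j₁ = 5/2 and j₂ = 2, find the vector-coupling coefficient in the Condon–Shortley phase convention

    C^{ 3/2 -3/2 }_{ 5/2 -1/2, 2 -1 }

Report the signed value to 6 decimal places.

−√(9/35) = -0.507093

triangle: 3!·2!·1!/7! = 12/5040
(j±m)!: 2!·3!·1!·3!·0!·3! = 432
prefactor² = (2J+1)·Δ·N² = 144/35
  k=1: −1/(1!·2!·2!·0!·0!·1!) = -1/4
Σ = -1/4  ⇒  CG² = 144/35·(-1/4)² = 9/35
CG = −√(9/35) = -0.507093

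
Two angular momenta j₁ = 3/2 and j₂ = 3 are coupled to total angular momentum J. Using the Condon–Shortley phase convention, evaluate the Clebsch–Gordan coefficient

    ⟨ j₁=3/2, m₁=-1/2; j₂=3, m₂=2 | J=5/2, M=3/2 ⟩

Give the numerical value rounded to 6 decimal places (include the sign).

+√(1/14) ≈ +0.267261

√[6·2!1!4!/8! · 1!2!5!1!4!1!] = √(288/7)
  +(−1)^1/∏(1,1,1,4,0,0)! = -1/24  (running -1/24)
  +(−1)^2/∏(2,0,0,3,1,1)! = 1/12  (running 1/24)
⟨..|..⟩ = √(288/7)·(1/24) = +0.267261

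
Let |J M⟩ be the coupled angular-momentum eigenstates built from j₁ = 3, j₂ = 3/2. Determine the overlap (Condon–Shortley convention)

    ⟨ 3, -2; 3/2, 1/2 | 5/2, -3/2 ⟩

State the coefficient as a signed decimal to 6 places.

√[6·2!4!1!/8! · 1!5!2!1!1!4!] = √(288/7)
  +(−1)^1/∏(1,1,4,1,0,0)! = -1/24  (running -1/24)
  +(−1)^2/∏(2,0,3,0,1,1)! = 1/12  (running 1/24)
⟨..|..⟩ = √(288/7)·(1/24) = +0.267261

+0.267261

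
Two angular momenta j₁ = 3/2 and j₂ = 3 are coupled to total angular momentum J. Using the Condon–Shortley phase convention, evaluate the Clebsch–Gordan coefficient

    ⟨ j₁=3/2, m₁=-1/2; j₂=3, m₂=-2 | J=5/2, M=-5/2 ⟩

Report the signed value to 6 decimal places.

j₁+j₂−J=2  J+j₁−j₂=1  J−j₁+j₂=4  j₁+j₂+J+1=8
(j₁±m₁, j₂±m₂, J±M) = (1,2,1,5,0,5)
P² = 1440/7
sum k=1..1:
  [1] −1/24 = -1/24
S = -1/24
C² = P²·S² = 5/14 ; C = -0.597614

-0.597614  (= −√(5/14))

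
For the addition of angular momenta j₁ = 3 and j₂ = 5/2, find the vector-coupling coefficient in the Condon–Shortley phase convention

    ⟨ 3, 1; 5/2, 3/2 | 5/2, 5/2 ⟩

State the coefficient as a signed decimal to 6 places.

+0.534522

√[6·3!3!2!/9! · 4!2!4!1!5!0!] = √(1152/7)
  +(−1)^2/∏(2,1,0,2,3,0)! = 1/24  (running 1/24)
⟨..|..⟩ = √(1152/7)·(1/24) = +0.534522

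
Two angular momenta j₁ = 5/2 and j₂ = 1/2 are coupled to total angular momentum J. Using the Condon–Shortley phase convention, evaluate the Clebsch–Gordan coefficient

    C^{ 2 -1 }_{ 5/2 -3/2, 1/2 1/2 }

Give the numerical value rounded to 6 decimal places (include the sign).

-0.816497  (= −√(2/3))

√[5·1!4!0!/6! · 1!4!1!0!1!3!] = √(24)
  +(−1)^1/∏(1,0,3,0,1,0)! = -1/6  (running -1/6)
⟨..|..⟩ = √(24)·(-1/6) = -0.816497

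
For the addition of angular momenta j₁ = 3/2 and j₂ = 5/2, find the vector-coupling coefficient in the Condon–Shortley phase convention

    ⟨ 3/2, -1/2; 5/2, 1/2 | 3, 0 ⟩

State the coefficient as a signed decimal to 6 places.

−√(1/5) ≈ -0.447214

√[7·1!2!4!/8! · 1!2!3!2!3!3!] = √(36/5)
  +(−1)^0/∏(0,1,2,3,0,1)! = 1/12  (running 1/12)
  +(−1)^1/∏(1,0,1,2,1,2)! = -1/4  (running -1/6)
⟨..|..⟩ = √(36/5)·(-1/6) = -0.447214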